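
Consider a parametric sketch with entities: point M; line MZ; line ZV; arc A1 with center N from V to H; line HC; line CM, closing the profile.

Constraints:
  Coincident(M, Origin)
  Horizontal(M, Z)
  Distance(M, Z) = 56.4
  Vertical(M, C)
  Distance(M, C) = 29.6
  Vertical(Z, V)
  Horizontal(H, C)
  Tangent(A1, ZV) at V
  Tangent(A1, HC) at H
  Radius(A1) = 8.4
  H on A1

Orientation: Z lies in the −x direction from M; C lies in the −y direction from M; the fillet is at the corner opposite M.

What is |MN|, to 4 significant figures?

52.47

M is at the origin; M and Z share the same y with |MZ| = 56.4 and Z on the −x side, so Z = (-56.40, 0.000). M and C share the same x with |MC| = 29.6 and C on the −y side, so C = (0.000, -29.60). The virtual corner opposite M is at (-56.40, -29.60). Tangency of A1 to ZV means the radius NV is perpendicular to ZV and tangency of A1 to HC means the radius NH is perpendicular to HC, with radius 8.4, so the center N sits 8.4 in from both sides at N = (-48.00, -21.20). Then |MN| = |N − M| = 52.47.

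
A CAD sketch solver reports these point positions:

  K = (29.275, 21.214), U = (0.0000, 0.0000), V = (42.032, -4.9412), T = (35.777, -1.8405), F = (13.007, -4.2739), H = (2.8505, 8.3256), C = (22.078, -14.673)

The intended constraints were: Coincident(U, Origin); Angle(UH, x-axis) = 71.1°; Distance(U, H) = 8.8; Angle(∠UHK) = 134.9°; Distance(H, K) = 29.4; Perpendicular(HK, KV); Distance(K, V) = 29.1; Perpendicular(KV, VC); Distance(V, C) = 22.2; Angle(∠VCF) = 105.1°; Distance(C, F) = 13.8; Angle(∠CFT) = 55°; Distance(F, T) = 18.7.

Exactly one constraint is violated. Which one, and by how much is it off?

Distance(F, T) = 18.7 — off by 4.20.

U = (0.00, 0.00) ✓; UH at 71.10° ✓; |UH| = 8.800 ✓; ∠UHK = 134.9° ✓; |HK| = 29.40 ✓; ∠(HK, KV) = 90.00° ✓; |KV| = 29.10 ✓; ∠(KV, VC) = 90.00° ✓; |VC| = 22.20 ✓; ∠VCF = 105.1° ✓; |CF| = 13.80 ✓; ∠CFT = 55.00° ✓; |FT| = 22.90 ✗.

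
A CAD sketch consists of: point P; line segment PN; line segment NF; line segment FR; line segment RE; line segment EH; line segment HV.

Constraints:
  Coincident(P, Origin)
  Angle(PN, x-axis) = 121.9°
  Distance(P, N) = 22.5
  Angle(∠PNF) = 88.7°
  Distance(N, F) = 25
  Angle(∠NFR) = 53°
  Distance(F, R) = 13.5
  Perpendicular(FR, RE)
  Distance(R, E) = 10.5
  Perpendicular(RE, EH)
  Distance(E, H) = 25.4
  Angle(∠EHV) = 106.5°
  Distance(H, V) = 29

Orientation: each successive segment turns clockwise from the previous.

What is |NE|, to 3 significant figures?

9.59

∠NFR = 53.0° gives FR at -96.4° from the x-axis; with |FR| = 13.5, R = (8.12, 18.4). FR is perpendicular to RE, so RE runs at 174°; with |RE| = 10.5, E = (-2.31, 19.6). Then |NE| = |E − N| = 9.59.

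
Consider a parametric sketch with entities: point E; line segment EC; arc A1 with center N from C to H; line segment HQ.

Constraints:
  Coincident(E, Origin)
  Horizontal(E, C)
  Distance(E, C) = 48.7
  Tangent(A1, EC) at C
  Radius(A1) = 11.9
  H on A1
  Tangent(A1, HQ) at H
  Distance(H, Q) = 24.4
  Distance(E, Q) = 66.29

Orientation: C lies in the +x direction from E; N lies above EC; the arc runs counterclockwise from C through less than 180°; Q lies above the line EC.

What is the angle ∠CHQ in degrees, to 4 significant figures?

127.6°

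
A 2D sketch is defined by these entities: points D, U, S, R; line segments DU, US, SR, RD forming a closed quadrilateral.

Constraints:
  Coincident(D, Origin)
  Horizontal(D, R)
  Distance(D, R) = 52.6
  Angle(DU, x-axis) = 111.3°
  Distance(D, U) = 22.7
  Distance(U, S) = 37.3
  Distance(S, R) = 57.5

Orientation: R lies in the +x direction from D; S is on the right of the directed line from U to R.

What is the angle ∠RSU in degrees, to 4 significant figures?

82.66°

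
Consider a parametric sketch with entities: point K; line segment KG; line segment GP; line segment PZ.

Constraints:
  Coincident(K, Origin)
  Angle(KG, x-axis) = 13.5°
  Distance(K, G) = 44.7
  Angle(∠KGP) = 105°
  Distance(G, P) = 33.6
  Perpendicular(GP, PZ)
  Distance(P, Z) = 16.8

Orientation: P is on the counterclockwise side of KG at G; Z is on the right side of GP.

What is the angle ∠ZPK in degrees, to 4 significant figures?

133.7°

K is at the origin; KG runs at 13.5° with length 44.7, so G = 44.7·(cos 13.5°, sin 13.5°) = (43.46, 10.44). ∠KGP = 105.0°, so GP runs at 13.5° + (180° − 105.0°) = 88.50° from the x-axis; with |GP| = 33.6, P = G + 33.6·(cos 88.50°, sin 88.50°) = (44.34, 44.02). GP ⟂ PZ; with |PZ| = 16.8 on the right of GP, Z = P + 16.8·(0.9997, -0.02618) = (61.14, 43.58). Then cos ∠ZPK = PZ·PK / (|PZ||PK|), giving 133.7°.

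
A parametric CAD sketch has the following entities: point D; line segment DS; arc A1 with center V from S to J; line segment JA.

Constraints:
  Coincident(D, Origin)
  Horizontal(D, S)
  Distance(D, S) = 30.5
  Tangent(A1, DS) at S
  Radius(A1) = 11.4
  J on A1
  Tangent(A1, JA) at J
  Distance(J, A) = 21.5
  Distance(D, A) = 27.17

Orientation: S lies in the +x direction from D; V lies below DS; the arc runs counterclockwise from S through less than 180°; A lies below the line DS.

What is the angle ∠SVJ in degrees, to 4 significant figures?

62.21°

D is at the origin; D and S share the same y with |DS| = 30.5 and S on the +x side, so S = (30.50, 0.000). The tangent condition forces VS to be normal to DS, so V = S + (0, -11.4) = (30.50, -11.40). Since VJ ⟂ JA (tangency), |VA| = √(11.4² + 21.5²) = 24.34 regardless of where J sits on A1. So A lies on both circle(D, 27.17) and circle(V, 24.34); the below-DS intersection is A = (10.39, -25.10). J is the foot of the tangent from A: J = (20.41, -6.085).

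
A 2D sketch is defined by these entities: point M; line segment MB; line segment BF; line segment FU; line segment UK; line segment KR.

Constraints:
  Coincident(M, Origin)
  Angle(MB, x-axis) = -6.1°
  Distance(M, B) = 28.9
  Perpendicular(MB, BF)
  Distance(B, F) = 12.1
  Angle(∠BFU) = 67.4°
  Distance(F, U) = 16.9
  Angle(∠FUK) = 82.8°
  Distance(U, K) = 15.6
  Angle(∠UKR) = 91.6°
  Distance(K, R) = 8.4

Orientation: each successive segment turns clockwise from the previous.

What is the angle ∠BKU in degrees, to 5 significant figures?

74.501°

M is at the origin; MB runs at -6.1° with length 28.9, so B = (28.736, -3.0710). MB is perpendicular to BF, so BF runs at -96.100°; with |BF| = 12.1, F = (27.451, -15.103). ∠BFU = 67.4° gives FU at 151.30° from the x-axis; with |FU| = 16.9, U = (12.627, -6.9867). ∠FUK = 82.8° gives UK at 54.100° from the x-axis; with |UK| = 15.6, K = (21.774, 5.6499). Then cos ∠BKU = KB·KU / (|KB||KU|), giving 74.501°.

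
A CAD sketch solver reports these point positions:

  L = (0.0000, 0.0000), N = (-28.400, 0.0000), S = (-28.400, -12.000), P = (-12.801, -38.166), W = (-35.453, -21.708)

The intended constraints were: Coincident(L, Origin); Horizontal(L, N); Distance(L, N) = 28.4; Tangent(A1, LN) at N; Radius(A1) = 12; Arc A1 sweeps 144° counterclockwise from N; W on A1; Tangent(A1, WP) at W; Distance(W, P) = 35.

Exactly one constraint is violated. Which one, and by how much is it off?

Distance(W, P) = 35 — off by 7.00.

L = (0.00, 0.00) ✓; L.y = 0.00, N.y = 0.00 ✓; |LN| = 28.40 ✓; ∠(SN, NL) = 90.00° ✓; |SN| = 12.00 ✓; bearing(S→W) − bearing(S→N) = 144.0° ✓; |SW| = 12.00 ✓; ∠(SW, WP) = 90.00° ✓; |WP| = 28.00 ✗.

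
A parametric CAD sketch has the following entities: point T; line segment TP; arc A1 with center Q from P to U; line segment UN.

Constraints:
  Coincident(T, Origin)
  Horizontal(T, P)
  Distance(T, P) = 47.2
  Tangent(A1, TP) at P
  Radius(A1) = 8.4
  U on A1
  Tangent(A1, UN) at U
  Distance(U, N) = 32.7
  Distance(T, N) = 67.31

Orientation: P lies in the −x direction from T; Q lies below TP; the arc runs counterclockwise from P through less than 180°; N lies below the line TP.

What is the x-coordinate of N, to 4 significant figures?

-52.85

Checks: |QU| = 8.400 ✓; ∠(QU, UN) = 90.00° ✓; |UN| = 32.70 ✓; |TN| = 67.31 ✓.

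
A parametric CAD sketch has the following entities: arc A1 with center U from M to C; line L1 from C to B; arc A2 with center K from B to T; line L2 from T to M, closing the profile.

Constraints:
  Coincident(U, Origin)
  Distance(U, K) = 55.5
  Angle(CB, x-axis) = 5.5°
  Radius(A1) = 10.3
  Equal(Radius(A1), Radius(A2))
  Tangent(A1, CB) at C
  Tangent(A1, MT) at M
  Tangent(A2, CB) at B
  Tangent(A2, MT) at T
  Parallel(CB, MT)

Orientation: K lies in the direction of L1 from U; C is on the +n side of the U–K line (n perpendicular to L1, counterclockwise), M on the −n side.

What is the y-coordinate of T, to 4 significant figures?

-4.933

Tangency of A1 to both parallel lines with radius 10.3 puts C and M at U ± 10.3·n: C = (-0.9872, 10.25), M = (0.9872, -10.25). Equal radii place B and T the same way about K: B = K + 10.3·n = (54.26, 15.57), T = K − 10.3·n = (56.23, -4.933). So T.y = -4.933.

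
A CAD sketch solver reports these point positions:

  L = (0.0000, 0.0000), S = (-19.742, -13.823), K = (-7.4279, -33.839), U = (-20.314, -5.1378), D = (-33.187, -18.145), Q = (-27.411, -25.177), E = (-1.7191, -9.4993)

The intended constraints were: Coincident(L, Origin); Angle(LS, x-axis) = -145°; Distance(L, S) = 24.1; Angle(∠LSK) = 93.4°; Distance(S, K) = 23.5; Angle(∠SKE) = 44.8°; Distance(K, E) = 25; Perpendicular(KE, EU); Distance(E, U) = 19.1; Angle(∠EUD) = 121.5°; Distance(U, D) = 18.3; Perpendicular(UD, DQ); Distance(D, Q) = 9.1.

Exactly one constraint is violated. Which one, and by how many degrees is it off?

Perpendicular(UD, DQ) — off by 5.90°.

L = (0.00, 0.00) ✓; LS at -145.0° ✓; |LS| = 24.10 ✓; ∠LSK = 93.40° ✓; |SK| = 23.50 ✓; ∠SKE = 44.80° ✓; |KE| = 25.00 ✓; ∠(KE, EU) = 90.00° ✓; |EU| = 19.10 ✓; ∠EUD = 121.5° ✓; |UD| = 18.30 ✓; ∠(UD, DQ) = 84.10° ✗; |DQ| = 9.100 ✓.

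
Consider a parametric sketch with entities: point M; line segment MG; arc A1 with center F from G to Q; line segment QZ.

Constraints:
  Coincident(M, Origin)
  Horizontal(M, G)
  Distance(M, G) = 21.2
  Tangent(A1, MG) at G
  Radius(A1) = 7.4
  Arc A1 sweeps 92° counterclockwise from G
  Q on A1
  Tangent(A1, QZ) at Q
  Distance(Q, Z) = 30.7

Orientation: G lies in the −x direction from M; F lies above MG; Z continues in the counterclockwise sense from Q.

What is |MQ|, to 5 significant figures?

15.786

Since A1 is tangent to MG there, FG ⟂ MG, so F = G + (0, 7.4) = (-21.200, 7.4000). On A1, G sits at bearing -90° from F; a 92° counterclockwise sweep puts Q at bearing 2°, so Q = F + 7.4·(cos 2°, sin 2°) = (-13.805, 7.6583). Then |MQ| = |Q − M| = 15.786.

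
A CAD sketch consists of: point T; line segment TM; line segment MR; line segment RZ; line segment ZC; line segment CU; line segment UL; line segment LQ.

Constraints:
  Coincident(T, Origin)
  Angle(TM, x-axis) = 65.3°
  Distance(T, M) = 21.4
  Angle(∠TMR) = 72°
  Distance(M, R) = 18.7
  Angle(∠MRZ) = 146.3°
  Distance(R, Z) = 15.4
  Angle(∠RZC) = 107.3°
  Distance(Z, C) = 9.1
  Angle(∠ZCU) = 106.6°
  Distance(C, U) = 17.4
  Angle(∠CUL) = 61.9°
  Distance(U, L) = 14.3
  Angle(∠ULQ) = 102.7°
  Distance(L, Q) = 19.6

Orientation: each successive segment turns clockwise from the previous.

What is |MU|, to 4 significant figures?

20.83

T is at the origin; TM runs at 65.3° with length 21.4, so M = (8.942, 19.44). ∠TMR = 72.0° gives MR at -42.70° from the x-axis; with |MR| = 18.7, R = (22.69, 6.760). ∠MRZ = 146.3° gives RZ at -76.40° from the x-axis; with |RZ| = 15.4, Z = (26.31, -8.208). ∠RZC = 107.3° gives ZC at -149.1° from the x-axis; with |ZC| = 9.1, C = (18.50, -12.88). ∠ZCU = 106.6° gives CU at 137.5° from the x-axis; with |CU| = 17.4, U = (5.669, -1.126). Then |MU| = |U − M| = 20.83.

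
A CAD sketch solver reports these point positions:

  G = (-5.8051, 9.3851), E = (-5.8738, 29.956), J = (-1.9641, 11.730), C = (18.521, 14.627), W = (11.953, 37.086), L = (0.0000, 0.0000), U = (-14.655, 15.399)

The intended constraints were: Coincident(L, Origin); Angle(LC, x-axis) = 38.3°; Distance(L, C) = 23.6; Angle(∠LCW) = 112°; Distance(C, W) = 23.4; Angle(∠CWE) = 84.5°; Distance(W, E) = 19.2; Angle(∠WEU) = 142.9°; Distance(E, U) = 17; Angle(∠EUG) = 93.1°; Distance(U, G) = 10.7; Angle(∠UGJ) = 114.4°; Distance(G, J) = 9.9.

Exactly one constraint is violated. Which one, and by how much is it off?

Distance(G, J) = 9.9 — off by 5.40.

L = (0.00, 0.00) ✓; LC at 38.30° ✓; |LC| = 23.60 ✓; ∠LCW = 112.0° ✓; |CW| = 23.40 ✓; ∠CWE = 84.50° ✓; |WE| = 19.20 ✓; ∠WEU = 142.9° ✓; |EU| = 17.00 ✓; ∠EUG = 93.10° ✓; |UG| = 10.70 ✓; ∠UGJ = 114.4° ✓; |GJ| = 4.500 ✗.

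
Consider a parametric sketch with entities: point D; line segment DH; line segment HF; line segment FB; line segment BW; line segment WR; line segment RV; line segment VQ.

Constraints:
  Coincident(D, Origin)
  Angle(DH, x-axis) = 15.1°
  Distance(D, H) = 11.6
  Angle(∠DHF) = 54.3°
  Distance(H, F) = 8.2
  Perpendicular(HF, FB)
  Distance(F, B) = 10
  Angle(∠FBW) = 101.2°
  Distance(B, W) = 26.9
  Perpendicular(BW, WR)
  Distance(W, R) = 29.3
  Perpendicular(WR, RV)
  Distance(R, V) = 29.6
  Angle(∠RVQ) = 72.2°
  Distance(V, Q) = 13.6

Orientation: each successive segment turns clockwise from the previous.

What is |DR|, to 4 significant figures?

38.28

D is at the origin; DH runs at 15.1° with length 11.6, so H = (11.20, 3.022). ∠DHF = 54.3° gives HF at -110.6° from the x-axis; with |HF| = 8.2, F = (8.314, -4.654). HF ⟂ FB, so FB runs at 159.4°; with |FB| = 10.0, B = (-1.046, -1.135). ∠FBW = 101.2° gives BW at 80.60° from the x-axis; with |BW| = 26.9, W = (3.347, 25.40). The perpendicularity gives WR at right angles to BW, so WR runs at -9.400°; with |WR| = 29.3, R = (32.25, 20.62). Then |DR| = |R − D| = 38.28.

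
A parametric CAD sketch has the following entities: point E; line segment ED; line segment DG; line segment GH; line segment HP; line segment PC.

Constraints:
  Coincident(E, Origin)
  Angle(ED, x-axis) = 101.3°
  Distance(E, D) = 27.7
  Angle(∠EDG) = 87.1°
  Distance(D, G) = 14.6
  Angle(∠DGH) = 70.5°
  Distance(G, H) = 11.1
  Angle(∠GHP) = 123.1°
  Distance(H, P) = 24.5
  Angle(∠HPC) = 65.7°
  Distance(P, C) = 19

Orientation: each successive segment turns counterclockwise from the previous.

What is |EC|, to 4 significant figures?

31.99

E is at the origin; ED runs at 101.3° with length 27.7, so D = (-5.428, 27.16). ∠EDG = 87.1° gives DG at -165.8° from the x-axis; with |DG| = 14.6, G = (-19.58, 23.58). ∠DGH = 70.5° gives GH at -56.30° from the x-axis; with |GH| = 11.1, H = (-13.42, 14.35). ∠GHP = 123.1° gives HP at 0.6000° from the x-axis; with |HP| = 24.5, P = (11.08, 14.60). ∠HPC = 65.7° gives PC at 114.9° from the x-axis; with |PC| = 19.0, C = (3.076, 31.84). Then |EC| = |C − E| = 31.99.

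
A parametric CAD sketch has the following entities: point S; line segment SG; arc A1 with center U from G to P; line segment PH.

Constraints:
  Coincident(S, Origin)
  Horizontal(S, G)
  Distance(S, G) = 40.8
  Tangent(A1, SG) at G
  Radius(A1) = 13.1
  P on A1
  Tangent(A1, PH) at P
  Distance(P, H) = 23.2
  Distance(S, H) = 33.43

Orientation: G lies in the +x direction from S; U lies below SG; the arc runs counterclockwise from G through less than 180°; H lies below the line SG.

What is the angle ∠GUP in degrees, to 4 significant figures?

62.92°

Checks: S.y = 0.00, G.y = 0.00 ✓; |UP| = 13.10 ✓; ∠(UP, PH) = 90.00° ✓; |PH| = 23.20 ✓; |SH| = 33.43 ✓.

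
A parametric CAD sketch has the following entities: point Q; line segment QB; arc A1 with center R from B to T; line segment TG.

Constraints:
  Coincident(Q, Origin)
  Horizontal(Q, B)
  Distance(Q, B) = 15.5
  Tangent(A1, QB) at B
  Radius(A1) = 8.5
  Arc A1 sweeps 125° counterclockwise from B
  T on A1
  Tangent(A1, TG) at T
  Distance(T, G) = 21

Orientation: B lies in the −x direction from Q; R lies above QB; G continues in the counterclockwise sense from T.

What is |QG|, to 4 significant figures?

36.86

On A1, B sits at bearing -90° from R; a 125° counterclockwise sweep puts T at bearing 35°, so T = R + 8.5·(cos 35°, sin 35°) = (-8.537, 13.38). Since A1 is tangent to TG there, RT ⟂ TG, so TG runs along (−sin 35°, cos 35°); with |TG| = 21.0, G = (-20.58, 30.58). Then |QG| = |G − Q| = 36.86.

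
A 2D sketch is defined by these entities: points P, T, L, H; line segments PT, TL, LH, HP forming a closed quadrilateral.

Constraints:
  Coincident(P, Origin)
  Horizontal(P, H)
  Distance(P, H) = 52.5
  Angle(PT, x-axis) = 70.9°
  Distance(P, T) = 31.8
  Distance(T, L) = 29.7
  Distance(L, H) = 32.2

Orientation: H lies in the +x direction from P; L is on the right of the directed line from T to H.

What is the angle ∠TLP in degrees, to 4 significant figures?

76.21°

Checks: |TL| = 29.70 ✓; |LH| = 32.20 ✓.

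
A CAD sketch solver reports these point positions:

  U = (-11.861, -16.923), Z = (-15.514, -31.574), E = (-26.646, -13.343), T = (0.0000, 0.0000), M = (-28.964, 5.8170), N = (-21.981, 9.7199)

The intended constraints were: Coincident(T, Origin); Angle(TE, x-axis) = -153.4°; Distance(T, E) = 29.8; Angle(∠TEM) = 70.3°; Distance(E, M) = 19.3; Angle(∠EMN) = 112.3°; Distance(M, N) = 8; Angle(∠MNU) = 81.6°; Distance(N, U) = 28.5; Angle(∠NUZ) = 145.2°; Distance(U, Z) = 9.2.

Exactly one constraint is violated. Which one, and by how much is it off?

Distance(U, Z) = 9.2 — off by 5.90.

T = (0.00, 0.00) ✓; TE at -153.4° ✓; |TE| = 29.80 ✓; ∠TEM = 70.30° ✓; |EM| = 19.30 ✓; ∠EMN = 112.3° ✓; |MN| = 8.000 ✓; ∠MNU = 81.60° ✓; |NU| = 28.50 ✓; ∠NUZ = 145.2° ✓; |UZ| = 15.10 ✗.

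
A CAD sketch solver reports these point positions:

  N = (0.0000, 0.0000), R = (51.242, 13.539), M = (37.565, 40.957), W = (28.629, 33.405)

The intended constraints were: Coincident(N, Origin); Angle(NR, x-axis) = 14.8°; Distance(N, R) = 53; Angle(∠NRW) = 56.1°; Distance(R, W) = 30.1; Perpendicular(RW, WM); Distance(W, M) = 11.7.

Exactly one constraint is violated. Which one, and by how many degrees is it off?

Perpendicular(RW, WM) — off by 8.50°.

N = (0.00, 0.00) ✓; NR at 14.80° ✓; |NR| = 53.00 ✓; ∠NRW = 56.10° ✓; |RW| = 30.10 ✓; ∠(RW, WM) = 98.50° ✗; |WM| = 11.70 ✓.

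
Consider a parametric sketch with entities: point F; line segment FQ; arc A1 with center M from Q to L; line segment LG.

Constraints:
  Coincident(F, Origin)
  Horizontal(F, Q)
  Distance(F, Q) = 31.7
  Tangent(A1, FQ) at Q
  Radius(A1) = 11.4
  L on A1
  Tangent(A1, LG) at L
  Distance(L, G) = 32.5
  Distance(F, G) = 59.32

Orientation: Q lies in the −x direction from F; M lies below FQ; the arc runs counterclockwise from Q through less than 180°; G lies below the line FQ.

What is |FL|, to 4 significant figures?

44.91

Checks: |ML| = 11.40 ✓; ∠(ML, LG) = 90.00° ✓; |LG| = 32.50 ✓; |FG| = 59.32 ✓.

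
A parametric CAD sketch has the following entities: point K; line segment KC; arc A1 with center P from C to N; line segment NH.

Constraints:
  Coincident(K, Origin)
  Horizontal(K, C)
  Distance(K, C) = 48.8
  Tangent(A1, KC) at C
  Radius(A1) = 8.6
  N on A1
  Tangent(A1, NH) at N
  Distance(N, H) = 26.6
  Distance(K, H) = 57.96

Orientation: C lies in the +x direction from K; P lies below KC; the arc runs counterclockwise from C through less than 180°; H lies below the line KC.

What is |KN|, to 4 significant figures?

41.60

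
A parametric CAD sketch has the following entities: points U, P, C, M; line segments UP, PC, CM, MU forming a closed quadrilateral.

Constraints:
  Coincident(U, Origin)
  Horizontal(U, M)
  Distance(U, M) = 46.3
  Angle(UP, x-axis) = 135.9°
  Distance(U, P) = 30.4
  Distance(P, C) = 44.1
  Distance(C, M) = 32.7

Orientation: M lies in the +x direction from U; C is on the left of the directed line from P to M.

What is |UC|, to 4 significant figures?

31.41

Checks: U = (0.00, 0.00) ✓; |PC| = 44.10 ✓; |CM| = 32.70 ✓.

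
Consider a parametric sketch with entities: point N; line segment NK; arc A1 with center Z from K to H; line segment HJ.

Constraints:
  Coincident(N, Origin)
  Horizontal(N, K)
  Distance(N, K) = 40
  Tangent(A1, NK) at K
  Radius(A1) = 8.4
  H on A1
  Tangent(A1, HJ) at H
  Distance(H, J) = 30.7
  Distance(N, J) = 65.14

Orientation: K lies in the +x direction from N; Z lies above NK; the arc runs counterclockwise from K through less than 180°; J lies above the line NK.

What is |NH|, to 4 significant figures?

48.78

Checks: N.y = 0.00, K.y = 0.00 ✓; |ZH| = 8.400 ✓; ∠(ZH, HJ) = 90.00° ✓; |HJ| = 30.70 ✓; |NJ| = 65.14 ✓.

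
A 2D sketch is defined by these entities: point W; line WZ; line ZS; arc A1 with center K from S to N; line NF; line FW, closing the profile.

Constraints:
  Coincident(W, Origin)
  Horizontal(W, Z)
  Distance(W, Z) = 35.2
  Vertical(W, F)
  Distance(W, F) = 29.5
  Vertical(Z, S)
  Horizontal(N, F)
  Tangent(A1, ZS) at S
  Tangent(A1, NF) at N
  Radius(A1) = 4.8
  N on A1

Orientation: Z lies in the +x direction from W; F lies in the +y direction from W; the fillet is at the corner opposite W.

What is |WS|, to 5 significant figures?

43.002

W is at the origin; W and Z share the same y with |WZ| = 35.2 and Z on the +x side, so Z = (35.200, 0.0000). W and F share the same x with |WF| = 29.5 and F on the +y side, so F = (0.0000, 29.500). The virtual corner opposite W is at (35.200, 29.500). Since A1 is tangent to ZS there, KS ⟂ ZS and A1 meets NF tangentially, so KN is at right angles to NF, with radius 4.8, so the center K sits 4.8 in from both sides at K = (30.400, 24.700). That places the tangent points at S = (35.200, 24.700) on ZS and N = (30.400, 29.500) on NF. Then |WS| = |S − W| = 43.002.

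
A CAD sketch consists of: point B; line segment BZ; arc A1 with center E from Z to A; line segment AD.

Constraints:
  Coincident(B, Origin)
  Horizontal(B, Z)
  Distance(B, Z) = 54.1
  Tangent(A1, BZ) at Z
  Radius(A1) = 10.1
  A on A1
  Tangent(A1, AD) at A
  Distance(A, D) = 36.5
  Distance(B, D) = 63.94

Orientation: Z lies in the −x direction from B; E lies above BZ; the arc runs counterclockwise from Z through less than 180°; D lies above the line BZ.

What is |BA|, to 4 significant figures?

45.13

Checks: |BZ| = 54.10 ✓; ∠(EZ, ZB) = 90.00° ✓; |EZ| = 10.10 ✓; |EA| = 10.10 ✓; ∠(EA, AD) = 90.00° ✓; |AD| = 36.50 ✓; |BD| = 63.94 ✓.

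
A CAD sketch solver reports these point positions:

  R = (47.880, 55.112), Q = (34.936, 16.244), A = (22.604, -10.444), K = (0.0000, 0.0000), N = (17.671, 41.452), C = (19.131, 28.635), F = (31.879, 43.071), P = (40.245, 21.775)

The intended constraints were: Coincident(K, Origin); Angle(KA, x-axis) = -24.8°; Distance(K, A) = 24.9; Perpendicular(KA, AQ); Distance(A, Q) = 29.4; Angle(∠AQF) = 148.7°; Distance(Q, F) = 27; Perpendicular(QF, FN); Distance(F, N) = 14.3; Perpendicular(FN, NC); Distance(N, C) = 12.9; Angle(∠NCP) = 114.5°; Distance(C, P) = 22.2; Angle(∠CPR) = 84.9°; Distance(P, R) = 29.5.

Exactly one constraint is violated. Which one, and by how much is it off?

Distance(P, R) = 29.5 — off by 4.70.

K = (0.00, 0.00) ✓; KA at -24.80° ✓; |KA| = 24.90 ✓; ∠(KA, AQ) = 90.00° ✓; |AQ| = 29.40 ✓; ∠AQF = 148.7° ✓; |QF| = 27.00 ✓; ∠(QF, FN) = 90.00° ✓; |FN| = 14.30 ✓; ∠(FN, NC) = 90.00° ✓; |NC| = 12.90 ✓; ∠NCP = 114.5° ✓; |CP| = 22.20 ✓; ∠CPR = 84.90° ✓; |PR| = 34.20 ✗.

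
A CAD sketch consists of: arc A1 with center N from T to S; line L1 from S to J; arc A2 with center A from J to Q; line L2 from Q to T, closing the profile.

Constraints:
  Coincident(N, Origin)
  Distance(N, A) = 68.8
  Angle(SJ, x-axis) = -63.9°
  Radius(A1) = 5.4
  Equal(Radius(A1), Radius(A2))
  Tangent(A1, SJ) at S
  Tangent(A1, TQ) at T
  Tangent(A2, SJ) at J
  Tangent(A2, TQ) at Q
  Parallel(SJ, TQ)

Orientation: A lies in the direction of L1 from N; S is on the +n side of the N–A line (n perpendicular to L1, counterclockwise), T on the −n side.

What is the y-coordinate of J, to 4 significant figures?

-59.41

The slot axis is L1's direction at -63.9°, so u = (cos -63.9°, sin -63.9°) = (0.4399, -0.8980) and n = (−sin -63.9°, cos -63.9°) = (0.8980, 0.4399). N is at the origin and A lies 68.8 along u from N, so A = 68.8·u = (30.27, -61.78). Tangency of A1 to both parallel lines with radius 5.4 puts S and T at N ± 5.4·n: S = (4.849, 2.376), T = (-4.849, -2.376). Equal radii place J and Q the same way about A: J = A + 5.4·n = (35.12, -59.41), Q = A − 5.4·n = (25.42, -64.16). So J.y = -59.41.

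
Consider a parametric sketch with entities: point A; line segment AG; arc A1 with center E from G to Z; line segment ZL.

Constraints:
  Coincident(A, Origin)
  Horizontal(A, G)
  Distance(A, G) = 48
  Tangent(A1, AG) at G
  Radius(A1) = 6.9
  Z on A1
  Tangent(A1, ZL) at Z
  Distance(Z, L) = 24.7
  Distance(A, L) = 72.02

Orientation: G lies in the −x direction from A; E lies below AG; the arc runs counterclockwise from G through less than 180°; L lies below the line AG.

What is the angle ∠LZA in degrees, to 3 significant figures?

130°

A is at the origin; AG is horizontal with |AG| = 48.0 and G on the −x side, so G = (-48.0, 0.00). The tangent condition forces EG to be normal to AG, so E = G + (0, -6.9) = (-48.0, -6.90). Since EZ ⟂ ZL (tangency), |EL| = √(6.9² + 24.7²) = 25.6 regardless of where Z sits on A1. So L lies on both circle(A, 72.02) and circle(E, 25.6); the below-AG intersection is L = (-68.5, -22.4). Z is the foot of the tangent from L: Z = (-53.5, -2.72).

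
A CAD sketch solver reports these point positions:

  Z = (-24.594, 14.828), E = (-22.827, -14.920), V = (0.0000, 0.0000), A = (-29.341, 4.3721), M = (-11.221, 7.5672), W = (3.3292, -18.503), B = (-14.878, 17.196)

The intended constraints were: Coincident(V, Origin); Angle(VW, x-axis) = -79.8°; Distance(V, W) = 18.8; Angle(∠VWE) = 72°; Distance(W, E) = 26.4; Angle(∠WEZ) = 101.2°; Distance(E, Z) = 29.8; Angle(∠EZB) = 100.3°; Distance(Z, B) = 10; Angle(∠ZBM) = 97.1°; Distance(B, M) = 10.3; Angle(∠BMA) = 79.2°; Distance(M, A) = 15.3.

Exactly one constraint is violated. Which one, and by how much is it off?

Distance(M, A) = 15.3 — off by 3.10.

V = (0.00, 0.00) ✓; VW at -79.80° ✓; |VW| = 18.80 ✓; ∠VWE = 72.00° ✓; |WE| = 26.40 ✓; ∠WEZ = 101.2° ✓; |EZ| = 29.80 ✓; ∠EZB = 100.3° ✓; |ZB| = 10.00 ✓; ∠ZBM = 97.10° ✓; |BM| = 10.30 ✓; ∠BMA = 79.20° ✓; |MA| = 18.40 ✗.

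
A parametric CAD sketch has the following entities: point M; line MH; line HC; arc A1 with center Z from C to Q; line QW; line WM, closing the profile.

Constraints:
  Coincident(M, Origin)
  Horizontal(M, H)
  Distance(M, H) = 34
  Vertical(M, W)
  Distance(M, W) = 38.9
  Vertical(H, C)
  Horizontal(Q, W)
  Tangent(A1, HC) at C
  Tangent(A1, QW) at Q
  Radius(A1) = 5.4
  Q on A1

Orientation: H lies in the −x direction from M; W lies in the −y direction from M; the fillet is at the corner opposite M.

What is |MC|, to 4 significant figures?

47.73

M is at the origin; M and H share the same y with |MH| = 34.0 and H on the −x side, so H = (-34.00, 0.000). MW is vertical with |MW| = 38.9 and W on the −y side, so W = (0.000, -38.90). The virtual corner opposite M is at (-34.00, -38.90). Tangency of A1 to HC means the radius ZC is perpendicular to HC and the tangent condition forces ZQ to be normal to QW, with radius 5.4, so the center Z sits 5.4 in from both sides at Z = (-28.60, -33.50). That places the tangent points at C = (-34.00, -33.50) on HC and Q = (-28.60, -38.90) on QW. Then |MC| = |C − M| = 47.73.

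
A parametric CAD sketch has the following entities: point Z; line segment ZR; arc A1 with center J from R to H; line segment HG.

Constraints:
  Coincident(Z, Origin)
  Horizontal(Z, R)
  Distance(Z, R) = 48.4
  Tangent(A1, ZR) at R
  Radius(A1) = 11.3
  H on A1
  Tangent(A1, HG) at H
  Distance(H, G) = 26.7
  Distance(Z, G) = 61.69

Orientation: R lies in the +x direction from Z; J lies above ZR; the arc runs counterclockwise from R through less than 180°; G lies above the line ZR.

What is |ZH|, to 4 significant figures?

60.76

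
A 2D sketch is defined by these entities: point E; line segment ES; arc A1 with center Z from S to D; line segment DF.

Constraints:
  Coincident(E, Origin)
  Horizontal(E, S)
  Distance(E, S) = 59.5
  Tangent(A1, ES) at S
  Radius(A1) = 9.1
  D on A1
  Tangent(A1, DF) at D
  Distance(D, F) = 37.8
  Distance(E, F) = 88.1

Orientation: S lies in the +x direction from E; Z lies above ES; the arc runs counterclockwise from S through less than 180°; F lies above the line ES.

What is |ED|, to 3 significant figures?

68.8

Checks: |ES| = 59.50 ✓; |ZD| = 9.100 ✓; ∠(ZD, DF) = 90.00° ✓; |DF| = 37.80 ✓; |EF| = 88.10 ✓.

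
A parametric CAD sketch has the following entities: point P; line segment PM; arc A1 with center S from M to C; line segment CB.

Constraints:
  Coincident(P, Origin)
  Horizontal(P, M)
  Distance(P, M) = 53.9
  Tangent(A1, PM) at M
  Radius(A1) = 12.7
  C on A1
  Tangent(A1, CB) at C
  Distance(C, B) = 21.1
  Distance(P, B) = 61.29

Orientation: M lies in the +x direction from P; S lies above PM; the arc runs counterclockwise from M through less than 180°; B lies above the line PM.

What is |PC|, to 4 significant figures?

66.74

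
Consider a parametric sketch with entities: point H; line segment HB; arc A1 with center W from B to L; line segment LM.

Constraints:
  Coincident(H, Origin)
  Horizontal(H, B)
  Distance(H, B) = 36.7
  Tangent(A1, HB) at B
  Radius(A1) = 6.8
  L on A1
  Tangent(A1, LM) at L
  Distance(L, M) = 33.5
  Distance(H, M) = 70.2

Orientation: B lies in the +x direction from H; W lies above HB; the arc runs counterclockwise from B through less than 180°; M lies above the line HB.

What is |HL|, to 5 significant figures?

41.463

Checks: |WL| = 6.800 ✓; ∠(WL, LM) = 90.00° ✓; |LM| = 33.50 ✓; |HM| = 70.20 ✓.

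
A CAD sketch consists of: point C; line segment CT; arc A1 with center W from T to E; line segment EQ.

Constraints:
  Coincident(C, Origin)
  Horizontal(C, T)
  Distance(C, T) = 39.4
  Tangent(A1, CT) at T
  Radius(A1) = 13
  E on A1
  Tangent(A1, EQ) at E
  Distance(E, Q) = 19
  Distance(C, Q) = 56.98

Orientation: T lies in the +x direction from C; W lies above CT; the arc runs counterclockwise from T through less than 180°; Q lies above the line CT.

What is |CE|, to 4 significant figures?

54.48

Checks: |WE| = 13.00 ✓; ∠(WE, EQ) = 90.00° ✓; |EQ| = 19.00 ✓; |CQ| = 56.98 ✓.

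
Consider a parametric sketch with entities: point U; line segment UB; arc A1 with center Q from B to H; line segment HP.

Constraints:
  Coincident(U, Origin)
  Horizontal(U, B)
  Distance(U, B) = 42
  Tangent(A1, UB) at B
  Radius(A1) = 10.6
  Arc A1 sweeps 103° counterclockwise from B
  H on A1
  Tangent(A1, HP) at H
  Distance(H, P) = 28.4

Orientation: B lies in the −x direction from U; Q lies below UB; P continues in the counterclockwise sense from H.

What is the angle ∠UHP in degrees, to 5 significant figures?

90.936°

On A1, B sits at bearing 90° from Q; a 103° counterclockwise sweep puts H at bearing 193°, so H = Q + 10.6·(cos 193°, sin 193°) = (-52.328, -12.984). A1 meets HP tangentially, so QH is at right angles to HP, so HP runs along (−sin 193°, cos 193°); with |HP| = 28.4, P = (-45.940, -40.657). Then cos ∠UHP = HU·HP / (|HU||HP|), giving 90.936°.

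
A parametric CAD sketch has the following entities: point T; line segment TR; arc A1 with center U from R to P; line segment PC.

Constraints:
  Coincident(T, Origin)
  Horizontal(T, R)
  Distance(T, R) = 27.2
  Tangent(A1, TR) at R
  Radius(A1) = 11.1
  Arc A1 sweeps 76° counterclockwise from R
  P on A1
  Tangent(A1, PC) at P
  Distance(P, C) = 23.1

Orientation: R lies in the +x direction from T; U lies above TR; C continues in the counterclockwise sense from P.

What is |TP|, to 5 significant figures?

38.892

A1 meets TR tangentially, so UR is at right angles to TR, so U = R + (0, 11.1) = (27.200, 11.100). On A1, R sits at bearing -90° from U; a 76° counterclockwise sweep puts P at bearing -14°, so P = U + 11.1·(cos -14°, sin -14°) = (37.970, 8.4147). Then |TP| = |P − T| = 38.892.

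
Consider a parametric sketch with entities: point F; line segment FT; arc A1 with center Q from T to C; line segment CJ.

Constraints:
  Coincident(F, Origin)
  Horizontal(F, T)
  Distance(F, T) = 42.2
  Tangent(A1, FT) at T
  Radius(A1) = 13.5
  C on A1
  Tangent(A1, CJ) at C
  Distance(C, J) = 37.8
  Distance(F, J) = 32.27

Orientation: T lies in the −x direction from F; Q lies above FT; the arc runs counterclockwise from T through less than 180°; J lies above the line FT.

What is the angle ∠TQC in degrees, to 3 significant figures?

46.5°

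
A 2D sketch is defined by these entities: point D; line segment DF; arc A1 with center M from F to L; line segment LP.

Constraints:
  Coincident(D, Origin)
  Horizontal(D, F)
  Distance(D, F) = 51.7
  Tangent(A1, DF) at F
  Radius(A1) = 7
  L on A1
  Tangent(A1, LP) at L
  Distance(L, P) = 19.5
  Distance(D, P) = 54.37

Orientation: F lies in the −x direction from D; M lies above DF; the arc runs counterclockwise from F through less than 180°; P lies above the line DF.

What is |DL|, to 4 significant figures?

45.43

Checks: |ML| = 7.000 ✓; ∠(ML, LP) = 90.00° ✓; |LP| = 19.50 ✓; |DP| = 54.37 ✓.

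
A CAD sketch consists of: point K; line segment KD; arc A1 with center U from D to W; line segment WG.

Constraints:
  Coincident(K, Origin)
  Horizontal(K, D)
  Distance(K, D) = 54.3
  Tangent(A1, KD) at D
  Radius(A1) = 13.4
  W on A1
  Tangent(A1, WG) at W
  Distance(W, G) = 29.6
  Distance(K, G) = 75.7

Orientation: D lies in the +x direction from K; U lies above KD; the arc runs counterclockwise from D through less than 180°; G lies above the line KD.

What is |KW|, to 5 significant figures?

69.328

Checks: |UW| = 13.40 ✓; ∠(UW, WG) = 90.00° ✓; |WG| = 29.60 ✓; |KG| = 75.70 ✓.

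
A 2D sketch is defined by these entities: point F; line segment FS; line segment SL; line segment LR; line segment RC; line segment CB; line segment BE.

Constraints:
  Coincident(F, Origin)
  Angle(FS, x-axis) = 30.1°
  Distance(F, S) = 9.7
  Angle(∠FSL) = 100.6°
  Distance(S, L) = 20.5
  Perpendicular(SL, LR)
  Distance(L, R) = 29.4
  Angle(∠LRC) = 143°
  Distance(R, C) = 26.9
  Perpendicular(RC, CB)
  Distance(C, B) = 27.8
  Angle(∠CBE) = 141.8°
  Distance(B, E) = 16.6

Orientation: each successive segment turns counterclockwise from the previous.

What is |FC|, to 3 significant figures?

41.8

F is at the origin; FS runs at 30.1° with length 9.7, so S = (8.39, 4.86). ∠FSL = 100.6° gives SL at 110° from the x-axis; with |SL| = 20.5, L = (1.55, 24.2). SL ⟂ LR, so LR runs at -160°; with |LR| = 29.4, R = (-26.2, 14.4). ∠LRC = 143.0° gives RC at -124° from the x-axis; with |RC| = 26.9, C = (-41.0, -8.06). Then |FC| = |C − F| = 41.8.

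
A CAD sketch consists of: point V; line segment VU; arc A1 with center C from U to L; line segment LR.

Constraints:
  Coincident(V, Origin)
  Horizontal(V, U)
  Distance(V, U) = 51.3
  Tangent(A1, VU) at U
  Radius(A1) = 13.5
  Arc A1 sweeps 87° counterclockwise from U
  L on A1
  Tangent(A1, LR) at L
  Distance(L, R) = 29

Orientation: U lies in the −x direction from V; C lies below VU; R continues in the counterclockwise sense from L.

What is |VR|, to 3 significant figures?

78.4

On A1, U sits at bearing 90° from C; an 87° counterclockwise sweep puts L at bearing 177°, so L = C + 13.5·(cos 177°, sin 177°) = (-64.8, -12.8). Tangency of A1 to LR means the radius CL is perpendicular to LR, so LR runs along (−sin 177°, cos 177°); with |LR| = 29.0, R = (-66.3, -41.8). Then |VR| = |R − V| = 78.4.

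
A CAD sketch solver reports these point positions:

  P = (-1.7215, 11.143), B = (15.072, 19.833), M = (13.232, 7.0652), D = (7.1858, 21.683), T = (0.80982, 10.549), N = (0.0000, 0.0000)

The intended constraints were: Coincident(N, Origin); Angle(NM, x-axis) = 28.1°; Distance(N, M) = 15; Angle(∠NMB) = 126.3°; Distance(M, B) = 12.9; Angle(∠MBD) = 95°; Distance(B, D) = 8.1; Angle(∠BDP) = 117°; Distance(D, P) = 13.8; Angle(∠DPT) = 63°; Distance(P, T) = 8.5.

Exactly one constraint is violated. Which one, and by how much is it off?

Distance(P, T) = 8.5 — off by 5.90.

N = (0.00, 0.00) ✓; NM at 28.10° ✓; |NM| = 15.00 ✓; ∠NMB = 126.3° ✓; |MB| = 12.90 ✓; ∠MBD = 95.00° ✓; |BD| = 8.100 ✓; ∠BDP = 117.0° ✓; |DP| = 13.80 ✓; ∠DPT = 63.01° ✓; |PT| = 2.600 ✗.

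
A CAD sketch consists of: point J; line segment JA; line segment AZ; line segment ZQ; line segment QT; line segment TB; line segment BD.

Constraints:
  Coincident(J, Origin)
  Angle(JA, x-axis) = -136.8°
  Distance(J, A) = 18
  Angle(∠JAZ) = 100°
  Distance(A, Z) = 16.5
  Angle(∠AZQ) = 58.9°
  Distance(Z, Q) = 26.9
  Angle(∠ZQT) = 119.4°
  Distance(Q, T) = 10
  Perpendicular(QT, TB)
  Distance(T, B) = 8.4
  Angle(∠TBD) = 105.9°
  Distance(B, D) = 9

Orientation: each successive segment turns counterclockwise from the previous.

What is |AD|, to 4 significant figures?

12.24

J is at the origin; JA runs at -136.8° with length 18.0, so A = (-13.12, -12.32). ∠JAZ = 100.0° gives AZ at -56.80° from the x-axis; with |AZ| = 16.5, Z = (-4.087, -26.13). ∠AZQ = 58.9° gives ZQ at 64.30° from the x-axis; with |ZQ| = 26.9, Q = (7.579, -1.889). ∠ZQT = 119.4° gives QT at 124.9° from the x-axis; with |QT| = 10.0, T = (1.857, 6.312). QT is perpendicular to TB, so TB runs at -145.1°; with |TB| = 8.4, B = (-5.032, 1.506). ∠TBD = 105.9° gives BD at -71.00° from the x-axis; with |BD| = 9.0, D = (-2.102, -7.004). Then |AD| = |D − A| = 12.24.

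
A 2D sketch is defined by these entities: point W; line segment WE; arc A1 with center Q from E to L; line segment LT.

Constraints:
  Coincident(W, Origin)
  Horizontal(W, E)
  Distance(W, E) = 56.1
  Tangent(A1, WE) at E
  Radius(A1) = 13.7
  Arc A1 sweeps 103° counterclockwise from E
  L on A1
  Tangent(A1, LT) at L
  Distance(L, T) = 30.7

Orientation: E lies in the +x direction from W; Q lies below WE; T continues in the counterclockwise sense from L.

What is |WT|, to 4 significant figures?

68.16

On A1, E sits at bearing 90° from Q; a 103° counterclockwise sweep puts L at bearing 193°, so L = Q + 13.7·(cos 193°, sin 193°) = (42.75, -16.78). Tangency of A1 to LT means the radius QL is perpendicular to LT, so LT runs along (−sin 193°, cos 193°); with |LT| = 30.7, T = (49.66, -46.69). Then |WT| = |T − W| = 68.16.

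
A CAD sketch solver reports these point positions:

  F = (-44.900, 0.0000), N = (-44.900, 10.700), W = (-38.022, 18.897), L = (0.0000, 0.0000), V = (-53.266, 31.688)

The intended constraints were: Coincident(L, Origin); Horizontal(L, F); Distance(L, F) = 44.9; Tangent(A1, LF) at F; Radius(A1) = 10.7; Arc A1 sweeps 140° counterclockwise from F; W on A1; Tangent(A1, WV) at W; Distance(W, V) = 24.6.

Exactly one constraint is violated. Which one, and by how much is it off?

Distance(W, V) = 24.6 — off by 4.70.

L = (0.00, 0.00) ✓; L.y = 0.00, F.y = 0.00 ✓; |LF| = 44.90 ✓; ∠(NF, FL) = 90.00° ✓; |NF| = 10.70 ✓; bearing(N→W) − bearing(N→F) = 140.0° ✓; |NW| = 10.70 ✓; ∠(NW, WV) = 90.00° ✓; |WV| = 19.90 ✗.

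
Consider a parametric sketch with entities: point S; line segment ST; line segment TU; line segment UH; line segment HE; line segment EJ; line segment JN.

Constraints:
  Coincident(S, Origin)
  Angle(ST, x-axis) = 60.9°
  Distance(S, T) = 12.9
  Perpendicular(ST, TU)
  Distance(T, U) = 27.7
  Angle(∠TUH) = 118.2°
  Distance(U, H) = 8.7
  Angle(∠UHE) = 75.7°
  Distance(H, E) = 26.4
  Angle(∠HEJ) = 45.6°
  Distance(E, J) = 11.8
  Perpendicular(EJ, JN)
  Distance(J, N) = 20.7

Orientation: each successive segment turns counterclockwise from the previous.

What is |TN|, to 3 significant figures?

33.3

∠HEJ = 45.6° gives EJ at 91.4° from the x-axis; with |EJ| = 11.8, J = (-6.23, 13.8). The perpendicularity gives JN at right angles to EJ, so JN runs at -179°; with |JN| = 20.7, N = (-26.9, 13.3). Then |TN| = |N − T| = 33.3.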